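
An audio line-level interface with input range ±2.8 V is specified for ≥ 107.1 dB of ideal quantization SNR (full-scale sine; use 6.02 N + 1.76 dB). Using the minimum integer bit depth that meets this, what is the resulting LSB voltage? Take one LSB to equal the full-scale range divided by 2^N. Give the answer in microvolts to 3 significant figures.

21.4 µV

The full-scale span is 2.8 − (-2.8) = 5.6 V.
Solving 6.02 N ≥ 107.1 − 1.76: N ≥ 17.498. Round up → N = 18.
LSB = 5.6 V / 2^18 = 21.4 µV.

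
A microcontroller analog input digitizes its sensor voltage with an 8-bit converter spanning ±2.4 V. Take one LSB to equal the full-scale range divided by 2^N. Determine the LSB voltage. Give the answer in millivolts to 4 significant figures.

18.75 mV

Full-scale range = 2.4 V − (-2.4 V) = 4.8 V.
2^8 = 256 levels.
One LSB is 4.8 V / 256 = 18.75 mV.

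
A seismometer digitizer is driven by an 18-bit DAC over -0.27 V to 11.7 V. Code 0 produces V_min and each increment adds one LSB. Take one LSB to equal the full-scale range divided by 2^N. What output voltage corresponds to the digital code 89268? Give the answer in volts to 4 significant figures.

3.806 V

Span: 11.7 V − (-0.27 V) = 11.97 V. LSB = 11.97 V / 2^18.
V_out = V_min + code × LSB = -0.27 V + 89268 × 11.97 V / 262144
      = -0.27 V + 4.07615 V = 3.80615 V.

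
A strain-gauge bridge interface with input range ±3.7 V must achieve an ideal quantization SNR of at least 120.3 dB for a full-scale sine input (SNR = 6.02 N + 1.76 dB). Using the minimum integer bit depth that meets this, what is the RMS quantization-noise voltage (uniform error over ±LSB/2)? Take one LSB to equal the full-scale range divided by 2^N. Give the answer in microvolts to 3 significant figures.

2.04 µV

The full-scale span is 3.7 − (-3.7) = 7.4 V.
N ≥ (120.3 − 1.76)/6.02 = 19.691 → N_min = 20.
One LSB is 7.4 V / 1048576 = 7.0572 µV.
σ_q = LSB/√12 = 7.0572 µV/3.4641 = 2.04 µV.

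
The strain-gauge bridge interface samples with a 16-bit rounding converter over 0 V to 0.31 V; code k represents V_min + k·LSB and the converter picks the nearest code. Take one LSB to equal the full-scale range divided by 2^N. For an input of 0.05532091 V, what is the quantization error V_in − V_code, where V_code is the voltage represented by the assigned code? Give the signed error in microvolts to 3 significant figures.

Range is 0.31 V. LSB = 0.31 V / 2^16 ≈ 4.730 µV.
(0.05532091 − (0)) / LSB = 0.05532091 × 65536/0.31 = 11695.1973. Nearest integer: k = 11695.
V_code = 0 + (11695/65536) × 0.31 = 0.055319976807 V.
e = 0.05532091 − (0.055319976807) = +0.933 µV.

+0.933 µV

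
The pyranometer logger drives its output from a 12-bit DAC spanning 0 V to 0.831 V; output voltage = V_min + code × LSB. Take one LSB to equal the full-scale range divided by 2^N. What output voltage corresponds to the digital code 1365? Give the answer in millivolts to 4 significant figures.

276.9 mV

Range is 0.831 V. LSB = 0.831 V / 2^12.
Output = V_min + (1365/4096) × range = 0 + 0.333252 × 0.831 V
      = 0 V + 0.276932 V = 0.276932 V.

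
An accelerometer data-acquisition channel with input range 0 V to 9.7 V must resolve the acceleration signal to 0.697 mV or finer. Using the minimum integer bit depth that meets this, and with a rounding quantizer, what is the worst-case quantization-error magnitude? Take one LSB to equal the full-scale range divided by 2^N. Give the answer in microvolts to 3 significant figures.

296 µV

V_FS = 9.7 V.
9.7 V / 0.697 mV = 13920. Since 2^13 = 8192 and 2^14 = 16384, N = 14.
One LSB is 9.7 V / 16384 = 0.59204 mV.
Max error for round-to-nearest is LSB/2 = 296 µV.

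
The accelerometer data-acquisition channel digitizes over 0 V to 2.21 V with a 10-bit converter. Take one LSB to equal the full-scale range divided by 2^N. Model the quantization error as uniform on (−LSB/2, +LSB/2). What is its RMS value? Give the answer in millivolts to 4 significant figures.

0.6230 mV

Span = 2.21 V.
Step size = 2.21/1024 V = 2.15820 mV.
For a uniform distribution on [−LSB/2, +LSB/2], V_rms = LSB/√12 = 2.15820 mV/3.4641 = 0.6230 mV.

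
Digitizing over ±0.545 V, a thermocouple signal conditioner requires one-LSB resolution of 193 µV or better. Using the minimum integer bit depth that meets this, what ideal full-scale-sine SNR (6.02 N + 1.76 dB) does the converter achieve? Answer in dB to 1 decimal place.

80.0 dB

The full-scale span is 0.545 − (-0.545) = 1.09 V.
Need 2^N ≥ 1.09 V / 193 µV = 5648 → N_min = 13.
Ideal SNR at N = 13: 6.02·13 + 1.76 = 80.0 dB.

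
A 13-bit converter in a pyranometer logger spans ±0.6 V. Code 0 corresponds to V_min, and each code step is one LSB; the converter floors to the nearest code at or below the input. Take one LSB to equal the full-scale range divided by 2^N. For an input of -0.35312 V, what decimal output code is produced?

1685

The full-scale span is 0.6 − (-0.6) = 1.2 V. LSB = 1.2 V / 2^13 ≈ 146.5 µV.
(V_in − V_min) × 2^13/range = (-0.35312 − (-0.6)) × 8192/1.2 = 1685.367.
Floor → code = 1685.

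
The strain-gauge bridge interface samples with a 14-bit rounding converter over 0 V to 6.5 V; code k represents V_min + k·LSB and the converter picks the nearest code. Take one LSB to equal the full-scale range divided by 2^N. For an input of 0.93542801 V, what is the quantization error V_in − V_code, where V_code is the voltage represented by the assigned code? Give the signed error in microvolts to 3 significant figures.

V_FS = 6.5 V. LSB = 6.5 V / 2^14 ≈ 396.7 µV.
Position in LSBs: (0.93542801 − (0)) × 16384/6.5 = 2357.8542; rounding gives k = 2358.
V_code = 0 + (2358/16384) × 6.5 = 0.93548583984 V.
V_in − V_code = 0.93542801 − (0.93548583984) = −57.8 µV.

−57.8 µV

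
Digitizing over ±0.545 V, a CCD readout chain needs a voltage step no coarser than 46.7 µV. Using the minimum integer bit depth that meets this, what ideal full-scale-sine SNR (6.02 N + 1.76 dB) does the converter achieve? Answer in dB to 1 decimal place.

92.1 dB

Full-scale range = 0.545 V − (-0.545 V) = 1.09 V.
1.09 V / 46.7 µV = 23340. Since 2^14 = 16384 and 2^15 = 32768, N = 15.
6.02(15) + 1.76 = 92.06 dB.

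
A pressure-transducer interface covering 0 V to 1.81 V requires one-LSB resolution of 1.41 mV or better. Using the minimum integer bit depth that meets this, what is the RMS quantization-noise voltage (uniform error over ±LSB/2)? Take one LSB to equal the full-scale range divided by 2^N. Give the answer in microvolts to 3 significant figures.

255 µV

Full-scale range = 1.81 V.
1.81 V / 1.41 mV = 1284. Since 2^10 = 1024 and 2^11 = 2048, N = 11.
LSB = 1.81 V / 2^11 = 0.88379 mV.
RMS noise = LSB/√12 = 255 µV.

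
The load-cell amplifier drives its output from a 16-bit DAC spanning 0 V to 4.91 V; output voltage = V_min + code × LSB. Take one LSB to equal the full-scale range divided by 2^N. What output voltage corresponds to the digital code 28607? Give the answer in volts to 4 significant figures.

2.143 V

Full-scale range = 4.91 V. LSB = 4.91 V / 2^16.
V_out = V_min + code × LSB = 0 V + 28607 × 4.91 V / 65536
      = 0 + 2.14326 = 2.14326 V.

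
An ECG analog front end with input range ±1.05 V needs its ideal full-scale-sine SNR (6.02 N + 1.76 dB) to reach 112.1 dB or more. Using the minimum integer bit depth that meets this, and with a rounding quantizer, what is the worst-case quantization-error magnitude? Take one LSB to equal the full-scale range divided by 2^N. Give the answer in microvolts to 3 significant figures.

Range = 1.05 − (-1.05) = 2.1 V.
Solving 6.02 N ≥ 112.1 − 1.76: N ≥ 18.329. Round up → N = 19.
One LSB is 2.1 V / 524288 = 4.0054 µV.
Half an LSB is 2.00 µV.

2.00 µV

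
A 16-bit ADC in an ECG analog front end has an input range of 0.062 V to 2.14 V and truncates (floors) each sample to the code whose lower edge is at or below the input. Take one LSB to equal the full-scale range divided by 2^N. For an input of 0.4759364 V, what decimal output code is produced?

13054

Range = 2.14 − (0.062) = 2.078 V. LSB = 2.078 V / 2^16 ≈ 31.71 µV.
code = ⌊(V_in − V_min)/LSB⌋ = ⌊(V_in − V_min) × 2^16 / range⌋
     = ⌊(0.4759364 − (0.062)) × 65536 / 2.078⌋ = ⌊0.4139364 × 65536/2.078⌋
     = ⌊13054.733⌋ = 13054.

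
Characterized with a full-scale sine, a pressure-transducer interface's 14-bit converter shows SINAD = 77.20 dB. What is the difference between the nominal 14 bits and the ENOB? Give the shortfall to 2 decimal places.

ENOB = (SINAD − 1.76)/6.02 = (77.20 − 1.76)/6.02 = 12.5316 bits.
14 − 12.5316 = 1.47 bits below nominal.

1.47 bits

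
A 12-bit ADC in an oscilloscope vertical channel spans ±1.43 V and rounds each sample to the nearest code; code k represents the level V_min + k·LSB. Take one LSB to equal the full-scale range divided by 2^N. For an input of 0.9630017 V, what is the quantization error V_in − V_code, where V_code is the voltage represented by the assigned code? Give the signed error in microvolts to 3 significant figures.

The full-scale span is 1.43 − (-1.43) = 2.86 V. LSB = 2.86 V / 2^12 ≈ 0.6982 mV.
Position in LSBs: (0.9630017 − (-1.43)) × 4096/2.86 = 3427.1801; rounding gives k = 3427.
V_code = -1.43 + (3427/4096) × 2.86 = 0.9628759766 V.
Error = V_in − V_code = 0.9630017 − (0.9628759766) = +126 µV.

+126 µV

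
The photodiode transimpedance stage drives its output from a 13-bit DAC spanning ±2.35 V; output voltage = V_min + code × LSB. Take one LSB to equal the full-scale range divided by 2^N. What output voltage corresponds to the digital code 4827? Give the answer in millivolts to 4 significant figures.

419.4 mV

Full-scale range = 2.35 V − (-2.35 V) = 4.7 V. LSB = 4.7 V / 2^13.
V_out = -2.35 + 4827 × (4.7/8192) V
      = -2.35 + 2.76940 = 0.419397 V.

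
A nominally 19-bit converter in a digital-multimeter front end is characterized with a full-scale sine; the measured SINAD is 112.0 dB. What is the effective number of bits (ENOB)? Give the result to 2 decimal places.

18.31 bits

Inverting SNR = 6.02 N + 1.76: N_eff = (112.0 − 1.76)/6.02 = 18.3123.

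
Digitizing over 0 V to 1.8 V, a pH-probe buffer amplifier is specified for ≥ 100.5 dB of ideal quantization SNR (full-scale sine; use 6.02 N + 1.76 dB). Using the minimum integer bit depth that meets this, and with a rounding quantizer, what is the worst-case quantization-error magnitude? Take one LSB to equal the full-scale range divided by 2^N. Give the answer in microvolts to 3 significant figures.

6.87 µV

Full-scale range = 1.8 V.
Required N = ⌈(100.5 − 1.76)/6.02⌉ = ⌈16.402⌉ = 17.
Step size = 1.8/131072 V = 13.733 µV.
|e|_max = LSB/2 = 6.87 µV.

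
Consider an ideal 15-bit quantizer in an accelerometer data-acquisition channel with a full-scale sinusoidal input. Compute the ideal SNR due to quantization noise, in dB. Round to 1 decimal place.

92.1 dB

6.02(15) + 1.76 = 90.30 + 1.76 = 92.06 dB.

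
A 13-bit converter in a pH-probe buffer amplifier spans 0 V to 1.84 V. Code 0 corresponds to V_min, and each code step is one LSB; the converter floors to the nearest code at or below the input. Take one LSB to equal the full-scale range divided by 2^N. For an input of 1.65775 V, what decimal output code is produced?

Range is 1.84 V. LSB = 1.84 V / 2^13 ≈ 224.6 µV.
code = ⌊(V_in − V_min)/LSB⌋ = ⌊(V_in − V_min) × 2^13 / range⌋
     = ⌊(1.65775 − (0)) × 8192 / 1.84⌋ = ⌊1.65775 × 8192/1.84⌋
     = ⌊7380.591⌋ = 7380.

7380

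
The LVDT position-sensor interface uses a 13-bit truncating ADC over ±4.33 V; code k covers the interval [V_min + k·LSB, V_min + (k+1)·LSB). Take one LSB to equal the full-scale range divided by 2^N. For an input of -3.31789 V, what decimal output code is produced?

Span: 4.33 V − (-4.33 V) = 8.66 V. LSB = 8.66 V / 2^13 ≈ 1.057 mV.
(V_in − V_min) × 2^13/range = (-3.31789 − (-4.33)) × 8192/8.66 = 957.414.
Floor → code = 957.

957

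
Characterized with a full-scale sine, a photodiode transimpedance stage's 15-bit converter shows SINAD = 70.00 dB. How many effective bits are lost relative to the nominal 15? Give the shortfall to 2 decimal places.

Effective bits = (70.00 − 1.76)/6.02 = 11.3355.
15 − 11.3355 = 3.66 bits below nominal.

3.66 bits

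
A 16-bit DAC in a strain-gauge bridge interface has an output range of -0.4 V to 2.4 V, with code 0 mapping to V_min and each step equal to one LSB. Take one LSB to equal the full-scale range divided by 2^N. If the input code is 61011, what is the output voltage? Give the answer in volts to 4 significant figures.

The full-scale span is 2.4 − (-0.4) = 2.8 V. LSB = 2.8 V / 2^16.
V_out = V_min + code × LSB = -0.4 V + 61011 × 2.8 V / 65536
      = -0.4 + 2.60667 = 2.20667 V.

2.207 V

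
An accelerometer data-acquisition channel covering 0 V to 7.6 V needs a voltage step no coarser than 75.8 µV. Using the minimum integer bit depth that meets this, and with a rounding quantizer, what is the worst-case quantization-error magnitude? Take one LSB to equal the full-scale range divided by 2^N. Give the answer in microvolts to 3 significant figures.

V_FS = 7.6 V.
Required number of levels: 7.6/75.8 µV = 100260; smallest N with 2^N ≥ that is 17.
One LSB is 7.6 V / 131072 = 57.983 µV.
Half an LSB is 29.0 µV.

29.0 µV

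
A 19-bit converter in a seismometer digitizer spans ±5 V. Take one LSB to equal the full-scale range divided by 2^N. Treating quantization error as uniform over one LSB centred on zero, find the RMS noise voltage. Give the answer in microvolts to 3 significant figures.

The full-scale span is 5 − (-5) = 10 V.
LSB = 10 V ÷ 2^19 = 10/524288 V = 19.073 µV.
V_rms = LSB/√12 = 19.073 µV / √12 = 5.51 µV.

5.51 µV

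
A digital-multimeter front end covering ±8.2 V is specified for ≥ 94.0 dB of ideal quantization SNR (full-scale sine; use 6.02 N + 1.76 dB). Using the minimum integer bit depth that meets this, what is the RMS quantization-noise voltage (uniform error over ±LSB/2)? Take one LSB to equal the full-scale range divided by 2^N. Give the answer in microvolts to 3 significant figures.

Range = 8.2 − (-8.2) = 16.4 V.
N ≥ (94.0 − 1.76)/6.02 = 15.322 → N_min = 16.
Step size = 16.4/65536 V = 250.24 µV.
V_rms = LSB/√12 = 72.2 µV.

72.2 µV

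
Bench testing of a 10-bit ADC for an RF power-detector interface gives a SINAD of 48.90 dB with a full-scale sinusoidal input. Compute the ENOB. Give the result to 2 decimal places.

7.83 bits

ENOB = (48.90 − 1.76)/6.02 = 7.8306 bits.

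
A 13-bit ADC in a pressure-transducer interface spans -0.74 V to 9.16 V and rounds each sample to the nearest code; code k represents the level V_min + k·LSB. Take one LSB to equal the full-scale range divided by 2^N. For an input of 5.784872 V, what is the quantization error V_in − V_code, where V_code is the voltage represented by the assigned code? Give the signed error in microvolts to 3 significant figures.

+202 µV

Range = 9.16 − (-0.74) = 9.9 V. LSB = 9.9 V / 2^13 ≈ 1.208 mV.
Position in LSBs: (5.784872 − (-0.74)) × 8192/9.9 = 5399.1668; rounding gives k = 5399.
V_code = -0.74 + (5399/8192) × 9.9 = 5.784670410 V.
V_in − V_code = 5.784872 − (5.784670410) = +202 µV.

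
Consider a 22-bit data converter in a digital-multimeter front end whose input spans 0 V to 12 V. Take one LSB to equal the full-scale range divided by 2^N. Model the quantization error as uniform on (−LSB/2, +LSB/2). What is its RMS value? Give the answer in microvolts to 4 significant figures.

0.8259 µV

V_FS = 12 V.
LSB = 12 V ÷ 2^22 = 12/4194304 V = 2.86102 µV.
For a uniform distribution on [−LSB/2, +LSB/2], V_rms = LSB/√12 = 2.86102 µV/3.4641 = 0.8259 µV.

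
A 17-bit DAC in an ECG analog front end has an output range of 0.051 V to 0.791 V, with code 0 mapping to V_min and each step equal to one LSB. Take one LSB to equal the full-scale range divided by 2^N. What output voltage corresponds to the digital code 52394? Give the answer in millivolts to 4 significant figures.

Full-scale range = 0.791 V − (0.051 V) = 0.74 V. LSB = 0.74 V / 2^17.
V_out = 0.051 + 52394 × (0.74/131072) V
      = 0.051 + 0.295804 = 0.346804 V.

346.8 mV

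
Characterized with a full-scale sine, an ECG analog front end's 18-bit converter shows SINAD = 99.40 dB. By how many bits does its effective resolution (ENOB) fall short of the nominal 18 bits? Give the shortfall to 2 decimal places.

ENOB = (SINAD − 1.76)/6.02 = (99.40 − 1.76)/6.02 = 16.2193 bits.
18 − 16.2193 = 1.78 bits below nominal.

1.78 bits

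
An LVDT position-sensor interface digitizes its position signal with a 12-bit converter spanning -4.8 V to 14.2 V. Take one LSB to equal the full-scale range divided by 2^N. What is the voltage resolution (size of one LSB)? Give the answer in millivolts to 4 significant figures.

4.639 mV

Span: 14.2 V − (-4.8 V) = 19 V.
2^12 = 4096 levels.
One LSB is 19 V / 4096 = 4.639 mV.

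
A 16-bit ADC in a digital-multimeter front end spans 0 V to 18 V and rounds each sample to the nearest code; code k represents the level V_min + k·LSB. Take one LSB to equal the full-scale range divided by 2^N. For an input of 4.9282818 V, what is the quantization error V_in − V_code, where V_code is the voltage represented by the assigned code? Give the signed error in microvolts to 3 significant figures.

+89.7 µV

Range is 18 V. LSB = 18 V / 2^16 ≈ 274.7 µV.
(4.9282818 − (0)) / LSB = 4.9282818 × 65536/18 = 17943.3264. Nearest integer: k = 17943.
Reconstructed level: 0 + 17943 × 18/65536 V = 4.9281921387 V.
V_in − V_code = 4.9282818 − (4.9281921387) = +89.7 µV.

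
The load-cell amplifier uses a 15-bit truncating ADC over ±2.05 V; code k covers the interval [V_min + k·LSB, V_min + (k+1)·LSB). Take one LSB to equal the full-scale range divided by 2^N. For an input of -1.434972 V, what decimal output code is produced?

4915

Full-scale range = 2.05 V − (-2.05 V) = 4.1 V. LSB = 4.1 V / 2^15 ≈ 125.1 µV.
V_in − V_min = -1.434972 − (-2.05) = 0.615028 V.
Divide by LSB: 0.615028 × 32768/4.1 = 4915.4238.
Truncating gives code 4915.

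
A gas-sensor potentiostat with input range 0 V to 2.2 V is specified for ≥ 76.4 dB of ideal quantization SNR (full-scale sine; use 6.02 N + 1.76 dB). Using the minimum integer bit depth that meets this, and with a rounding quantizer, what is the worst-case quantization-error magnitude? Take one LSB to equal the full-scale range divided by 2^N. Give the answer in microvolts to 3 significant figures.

134 µV

Span = 2.2 V.
6.02 N + 1.76 ≥ 76.4 gives N ≥ 12.399, so the minimum integer is 13.
LSB = 2.2 V ÷ 2^13 = 2.2/8192 V = 268.55 µV.
|e|_max = LSB/2 = 134 µV.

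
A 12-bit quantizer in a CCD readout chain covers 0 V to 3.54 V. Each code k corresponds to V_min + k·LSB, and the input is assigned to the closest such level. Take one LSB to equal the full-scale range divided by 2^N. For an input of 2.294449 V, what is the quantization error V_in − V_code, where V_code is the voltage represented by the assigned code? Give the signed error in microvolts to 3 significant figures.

−155 µV

Full-scale range = 3.54 V. LSB = 3.54 V / 2^12 ≈ 0.8643 mV.
(2.294449 − (0)) / LSB = 2.294449 × 4096/3.54 = 2654.8201. Nearest integer: k = 2655.
V_code = 0 + (2655/4096) × 3.54 = 2.294604492 V.
Error = V_in − V_code = 2.294449 − (2.294604492) = −155 µV.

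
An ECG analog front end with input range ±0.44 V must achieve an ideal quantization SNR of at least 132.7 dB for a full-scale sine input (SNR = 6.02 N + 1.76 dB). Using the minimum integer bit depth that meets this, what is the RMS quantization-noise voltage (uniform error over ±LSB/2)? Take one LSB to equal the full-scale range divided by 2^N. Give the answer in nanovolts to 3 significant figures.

60.6 nV

Range = 0.44 − (-0.44) = 0.88 V.
N ≥ (132.7 − 1.76)/6.02 = 21.751 → N_min = 22.
LSB = 0.88 V / 2^22 = 209.81 nV.
σ_q = LSB/√12 = 209.81 nV/3.4641 = 60.6 nV.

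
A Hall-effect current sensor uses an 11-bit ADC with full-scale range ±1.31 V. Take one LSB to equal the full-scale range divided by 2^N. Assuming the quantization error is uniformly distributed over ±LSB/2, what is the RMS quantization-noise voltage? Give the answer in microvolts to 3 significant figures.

369 µV

Range = 1.31 − (-1.31) = 2.62 V.
One LSB is 2.62 V / 2048 = 1.2793 mV.
V_rms = LSB/√12 = 1.2793 mV / √12 = 369 µV.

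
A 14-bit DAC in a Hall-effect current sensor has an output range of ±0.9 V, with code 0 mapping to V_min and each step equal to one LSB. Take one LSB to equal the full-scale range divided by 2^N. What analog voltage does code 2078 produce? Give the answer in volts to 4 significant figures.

-0.6717 V

Full-scale range = 0.9 V − (-0.9 V) = 1.8 V. LSB = 1.8 V / 2^14.
V_out = V_min + code × LSB = -0.9 V + 2078 × 1.8 V / 16384
      = -0.9 + 0.228296 = -0.671704 V.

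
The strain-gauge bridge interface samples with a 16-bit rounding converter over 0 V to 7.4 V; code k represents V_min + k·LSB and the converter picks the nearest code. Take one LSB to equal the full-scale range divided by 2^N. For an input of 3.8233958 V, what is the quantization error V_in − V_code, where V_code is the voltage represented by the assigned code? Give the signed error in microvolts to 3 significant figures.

−20.3 µV

Span = 7.4 V. LSB = 7.4 V / 2^16 ≈ 112.9 µV.
(V_in − V_min)/LSB = (3.8233958 − (0)) × 65536/7.4 = 33860.8199 → nearest code k = 33861.
V_code = 0 + (33861/65536) × 7.4 = 3.8234161377 V.
V_in − V_code = 3.8233958 − (3.8234161377) = −20.3 µV.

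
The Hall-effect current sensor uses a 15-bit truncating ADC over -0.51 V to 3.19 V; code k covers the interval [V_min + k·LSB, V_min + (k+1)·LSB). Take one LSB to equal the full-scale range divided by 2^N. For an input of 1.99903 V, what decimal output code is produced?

Full-scale range = 3.19 V − (-0.51 V) = 3.7 V. LSB = 3.7 V / 2^15 ≈ 112.9 µV.
V_in − V_min = 1.99903 − (-0.51) = 2.50903 V.
Divide by LSB: 2.50903 × 32768/3.7 = 22220.5122.
Truncating gives code 22220.

22220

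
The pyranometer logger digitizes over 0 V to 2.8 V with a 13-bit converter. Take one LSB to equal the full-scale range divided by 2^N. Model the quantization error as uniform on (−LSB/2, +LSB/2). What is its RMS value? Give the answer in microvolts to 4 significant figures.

98.67 µV

V_FS = 2.8 V.
One LSB is 2.8 V / 8192 = 341.797 µV.
For a uniform distribution on [−LSB/2, +LSB/2], V_rms = LSB/√12 = 341.797 µV/3.4641 = 98.67 µV.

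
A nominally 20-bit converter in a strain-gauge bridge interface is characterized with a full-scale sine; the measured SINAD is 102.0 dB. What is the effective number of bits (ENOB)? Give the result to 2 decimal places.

16.65 bits

ENOB = (SINAD − 1.76) / 6.02 = (102.0 − 1.76) / 6.02 = 100.24 / 6.02 = 16.6512.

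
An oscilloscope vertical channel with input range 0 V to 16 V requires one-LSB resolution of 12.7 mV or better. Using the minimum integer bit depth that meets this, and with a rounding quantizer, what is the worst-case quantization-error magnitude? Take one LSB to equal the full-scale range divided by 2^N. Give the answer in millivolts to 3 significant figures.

V_FS = 16 V.
16 V / 12.7 mV = 1260. Since 2^10 = 1024 and 2^11 = 2048, N = 11.
One LSB is 16 V / 2048 = 7.8125 mV.
Half an LSB is 3.91 mV.

3.91 mV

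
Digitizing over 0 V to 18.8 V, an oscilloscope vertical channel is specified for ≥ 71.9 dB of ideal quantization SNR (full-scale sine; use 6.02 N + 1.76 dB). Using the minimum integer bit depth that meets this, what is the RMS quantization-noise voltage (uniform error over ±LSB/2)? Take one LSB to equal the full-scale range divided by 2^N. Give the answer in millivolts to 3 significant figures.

1.32 mV

Full-scale range = 18.8 V.
6.02 N + 1.76 ≥ 71.9 gives N ≥ 11.651, so the minimum integer is 12.
One LSB is 18.8 V / 4096 = 4.5898 mV.
σ_q = LSB/√12 = 4.5898 mV/3.4641 = 1.32 mV.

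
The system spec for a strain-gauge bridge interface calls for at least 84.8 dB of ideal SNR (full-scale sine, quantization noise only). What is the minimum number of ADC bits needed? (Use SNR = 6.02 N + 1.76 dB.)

14 bits

N ≥ (84.8 − 1.76)/6.02 = 13.794 → N_min = 14.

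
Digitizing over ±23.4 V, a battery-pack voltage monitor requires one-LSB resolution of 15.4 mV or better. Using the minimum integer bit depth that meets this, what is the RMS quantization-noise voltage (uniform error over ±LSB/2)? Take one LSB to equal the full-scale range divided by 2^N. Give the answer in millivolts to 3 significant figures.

3.30 mV

The full-scale span is 23.4 − (-23.4) = 46.8 V.
Required number of levels: 46.8/15.4 mV = 3039.0; smallest N with 2^N ≥ that is 12.
One LSB is 46.8 V / 4096 = 11.426 mV.
V_rms = LSB/√12 = 3.30 mV.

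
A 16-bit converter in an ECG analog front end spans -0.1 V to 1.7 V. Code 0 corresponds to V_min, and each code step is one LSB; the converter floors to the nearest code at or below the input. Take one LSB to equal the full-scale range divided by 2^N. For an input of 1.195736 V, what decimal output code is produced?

Span: 1.7 V − (-0.1 V) = 1.8 V. LSB = 1.8 V / 2^16 ≈ 27.47 µV.
code = ⌊(V_in − V_min)/LSB⌋ = ⌊(V_in − V_min) × 2^16 / range⌋
     = ⌊(1.195736 − (-0.1)) × 65536 / 1.8⌋ = ⌊1.295736 × 65536/1.8⌋
     = ⌊47176.308⌋ = 47176.

47176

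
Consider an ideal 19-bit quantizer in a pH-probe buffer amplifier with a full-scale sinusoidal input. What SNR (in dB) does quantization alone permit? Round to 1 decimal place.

116.1 dB

Ideal quantization SNR: 6.02 × 19 + 1.76 dB = 116.1 dB.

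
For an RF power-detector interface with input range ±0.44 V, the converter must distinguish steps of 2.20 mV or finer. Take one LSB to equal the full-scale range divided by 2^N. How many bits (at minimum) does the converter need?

Span: 0.44 V − (-0.44 V) = 0.88 V.
Levels needed ≥ 0.88/2.20 mV = 400.0. 2^9 = 512 suffices, so N_min = 9.

9 bits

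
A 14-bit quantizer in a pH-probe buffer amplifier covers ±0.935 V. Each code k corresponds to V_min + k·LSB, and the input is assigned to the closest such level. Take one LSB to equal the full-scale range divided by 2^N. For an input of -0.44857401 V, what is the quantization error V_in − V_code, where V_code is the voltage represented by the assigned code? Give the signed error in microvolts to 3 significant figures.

Full-scale range = 0.935 V − (-0.935 V) = 1.87 V. LSB = 1.87 V / 2^14 ≈ 114.1 µV.
(-0.44857401 − (-0.935)) / LSB = 0.48642599 × 16384/1.87 = 4261.8200. Nearest integer: k = 4262.
Reconstructed level: -0.935 + 4262 × 1.87/16384 V = -0.44855346680 V.
e = -0.44857401 − (-0.44855346680) = −20.5 µV.

−20.5 µV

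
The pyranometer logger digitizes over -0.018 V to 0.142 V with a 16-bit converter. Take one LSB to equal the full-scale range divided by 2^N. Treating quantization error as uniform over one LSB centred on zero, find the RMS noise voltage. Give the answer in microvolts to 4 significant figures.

Full-scale range = 0.142 V − (-0.018 V) = 0.16 V.
LSB = 0.16 V / 2^16 = 2.44141 µV.
σ_q = LSB/√12 = 2.44141 µV/3.4641 = 0.7048 µV.

0.7048 µV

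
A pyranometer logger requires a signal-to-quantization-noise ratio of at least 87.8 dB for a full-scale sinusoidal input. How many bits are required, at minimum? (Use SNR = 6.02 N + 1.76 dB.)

15 bits

Solving 6.02 N ≥ 87.8 − 1.76: N ≥ 14.292. Round up → N = 15.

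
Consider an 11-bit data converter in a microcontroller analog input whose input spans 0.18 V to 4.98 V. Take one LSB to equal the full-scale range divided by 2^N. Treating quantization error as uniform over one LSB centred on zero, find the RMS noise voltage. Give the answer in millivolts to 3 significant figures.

0.677 mV

The full-scale span is 4.98 − (0.18) = 4.8 V.
LSB = 4.8 V ÷ 2^11 = 4.8/2048 V = 2.3438 mV.
RMS of a uniform error over width LSB is LSB/√12 = 0.677 mV.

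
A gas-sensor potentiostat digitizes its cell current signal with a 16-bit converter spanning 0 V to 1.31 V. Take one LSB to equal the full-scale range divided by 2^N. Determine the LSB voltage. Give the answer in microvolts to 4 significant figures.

19.99 µV

V_FS = 1.31 V.
Number of codes = 2^16 = 65536.
Step size = 1.31/65536 V = 19.99 µV.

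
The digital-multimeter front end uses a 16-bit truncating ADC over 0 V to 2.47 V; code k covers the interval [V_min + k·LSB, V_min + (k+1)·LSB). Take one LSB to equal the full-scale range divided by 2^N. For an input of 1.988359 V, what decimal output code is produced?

52756

Full-scale range = 2.47 V. LSB = 2.47 V / 2^16 ≈ 37.69 µV.
code = ⌊(V_in − V_min)/LSB⌋ = ⌊(V_in − V_min) × 2^16 / range⌋
     = ⌊(1.988359 − (0)) × 65536 / 2.47⌋ = ⌊1.988359 × 65536/2.47⌋
     = ⌊52756.719⌋ = 52756.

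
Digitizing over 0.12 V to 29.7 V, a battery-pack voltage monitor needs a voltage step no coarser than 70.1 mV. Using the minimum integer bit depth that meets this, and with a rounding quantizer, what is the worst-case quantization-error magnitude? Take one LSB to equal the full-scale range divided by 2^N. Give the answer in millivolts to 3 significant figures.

Range = 29.7 − (0.12) = 29.58 V.
29.58 V / 70.1 mV = 422.0. Since 2^8 = 256 and 2^9 = 512, N = 9.
Step size = 29.58/512 V = 57.773 mV.
|e|_max = LSB/2 = 28.9 mV.

28.9 mV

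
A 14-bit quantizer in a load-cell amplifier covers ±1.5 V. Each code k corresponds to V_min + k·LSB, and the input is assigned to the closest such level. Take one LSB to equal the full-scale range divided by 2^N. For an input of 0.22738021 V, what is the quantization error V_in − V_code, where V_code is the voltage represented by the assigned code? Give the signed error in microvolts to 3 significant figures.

−36.8 µV

Full-scale range = 1.5 V − (-1.5 V) = 3 V. LSB = 3 V / 2^14 ≈ 183.1 µV.
(V_in − V_min)/LSB = (0.22738021 − (-1.5)) × 16384/3 = 9433.7991 → nearest code k = 9434.
V_code = -1.5 + (9434/16384) × 3 = 0.22741699219 V.
Error = V_in − V_code = 0.22738021 − (0.22741699219) = −36.8 µV.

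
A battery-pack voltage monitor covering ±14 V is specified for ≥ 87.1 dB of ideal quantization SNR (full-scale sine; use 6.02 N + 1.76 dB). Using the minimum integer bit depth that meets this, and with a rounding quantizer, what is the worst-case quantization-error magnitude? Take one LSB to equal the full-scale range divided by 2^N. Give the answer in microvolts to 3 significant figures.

Full-scale range = 14 V − (-14 V) = 28 V.
N ≥ (87.1 − 1.76)/6.02 = 14.176 → N_min = 15.
One LSB is 28 V / 32768 = 0.85449 mV.
Half an LSB is 427 µV.

427 µV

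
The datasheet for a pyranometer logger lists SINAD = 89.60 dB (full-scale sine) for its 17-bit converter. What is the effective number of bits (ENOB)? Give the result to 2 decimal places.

(89.60 − 1.76) / 6.02 = 87.84/6.02 = 14.5914 effective bits.

14.59 bits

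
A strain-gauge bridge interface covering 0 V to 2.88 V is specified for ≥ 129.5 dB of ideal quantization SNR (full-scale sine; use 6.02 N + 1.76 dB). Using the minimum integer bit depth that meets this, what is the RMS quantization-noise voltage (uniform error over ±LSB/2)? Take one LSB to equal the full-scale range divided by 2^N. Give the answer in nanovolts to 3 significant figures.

Span = 2.88 V.
6.02 N + 1.76 ≥ 129.5 gives N ≥ 21.219, so the minimum integer is 22.
LSB = 2.88 V ÷ 2^22 = 2.88/4194304 V = 0.68665 µV.
V_rms = LSB/√12 = 198 nV.

198 nV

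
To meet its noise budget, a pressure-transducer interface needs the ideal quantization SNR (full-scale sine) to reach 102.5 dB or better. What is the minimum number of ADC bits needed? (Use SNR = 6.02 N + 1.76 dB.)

Required N = ⌈(102.5 − 1.76)/6.02⌉ = ⌈16.734⌉ = 17.

17 bits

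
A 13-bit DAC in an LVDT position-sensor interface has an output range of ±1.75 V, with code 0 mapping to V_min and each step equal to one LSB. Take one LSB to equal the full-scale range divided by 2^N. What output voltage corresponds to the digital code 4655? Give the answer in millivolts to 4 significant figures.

Span: 1.75 V − (-1.75 V) = 3.5 V. LSB = 3.5 V / 2^13.
V_out = V_min + code × LSB = -1.75 V + 4655 × 3.5 V / 8192
      = -1.75 V + 1.98883 V = 0.238831 V.

238.8 mV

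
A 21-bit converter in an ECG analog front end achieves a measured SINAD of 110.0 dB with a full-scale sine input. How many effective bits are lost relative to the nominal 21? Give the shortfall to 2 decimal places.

3.02 bits

N_eff = (110.0 − 1.76)/6.02 = 17.9801 bits.
Lost resolution: 21 − 17.9801 = 3.0199 bits.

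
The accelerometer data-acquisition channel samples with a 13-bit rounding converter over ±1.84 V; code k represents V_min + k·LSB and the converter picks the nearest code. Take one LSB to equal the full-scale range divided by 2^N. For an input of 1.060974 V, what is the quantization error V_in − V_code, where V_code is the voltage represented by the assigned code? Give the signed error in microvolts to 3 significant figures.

Span: 1.84 V − (-1.84 V) = 3.68 V. LSB = 3.68 V / 2^13 ≈ 449.2 µV.
(V_in − V_min)/LSB = (1.060974 − (-1.84)) × 8192/3.68 = 6457.8204 → nearest code k = 6458.
V_code = -1.84 + (6458/8192) × 3.68 = 1.061054688 V.
e = 1.060974 − (1.061054688) = −80.7 µV.

−80.7 µV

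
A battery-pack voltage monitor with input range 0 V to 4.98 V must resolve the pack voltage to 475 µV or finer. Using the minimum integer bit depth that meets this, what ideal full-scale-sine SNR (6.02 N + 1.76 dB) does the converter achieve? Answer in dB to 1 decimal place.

86.0 dB

Range is 4.98 V.
Need 2^N ≥ 4.98 V / 475 µV = 10480 → N_min = 14.
SNR = 6.02 × 14 + 1.76 = 86.04 dB.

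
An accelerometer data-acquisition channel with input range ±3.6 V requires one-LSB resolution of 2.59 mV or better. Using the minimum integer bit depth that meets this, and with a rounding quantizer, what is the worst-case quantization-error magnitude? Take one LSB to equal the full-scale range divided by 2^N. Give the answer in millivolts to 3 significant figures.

0.879 mV

Range = 3.6 − (-3.6) = 7.2 V.
Need 2^N ≥ 7.2 V / 2.59 mV = 2780 → N_min = 12.
LSB = 7.2 V ÷ 2^12 = 7.2/4096 V = 1.7578 mV.
Half an LSB is 0.879 mV.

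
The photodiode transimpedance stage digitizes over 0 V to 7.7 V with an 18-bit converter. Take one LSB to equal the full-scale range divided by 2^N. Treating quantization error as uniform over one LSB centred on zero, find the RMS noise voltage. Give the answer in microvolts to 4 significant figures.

Full-scale range = 7.7 V.
LSB = 7.7 V / 2^18 = 29.3732 µV.
V_rms = LSB/√12 = 29.3732 µV / √12 = 8.479 µV.

8.479 µV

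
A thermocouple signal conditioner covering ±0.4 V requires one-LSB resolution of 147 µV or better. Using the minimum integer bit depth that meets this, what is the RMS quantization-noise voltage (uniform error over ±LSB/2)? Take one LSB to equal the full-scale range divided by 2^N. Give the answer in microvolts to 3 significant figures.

Range = 0.4 − (-0.4) = 0.8 V.
Levels needed ≥ 0.8/147 µV = 5442. 2^13 = 8192 suffices, so N_min = 13.
LSB = 0.8 V ÷ 2^13 = 0.8/8192 V = 97.656 µV.
RMS noise = LSB/√12 = 28.2 µV.

28.2 µV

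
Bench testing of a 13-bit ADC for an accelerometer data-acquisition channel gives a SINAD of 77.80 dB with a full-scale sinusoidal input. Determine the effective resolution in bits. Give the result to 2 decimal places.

Inverting SNR = 6.02 N + 1.76: N_eff = (77.80 − 1.76)/6.02 = 12.6312.

12.63 bits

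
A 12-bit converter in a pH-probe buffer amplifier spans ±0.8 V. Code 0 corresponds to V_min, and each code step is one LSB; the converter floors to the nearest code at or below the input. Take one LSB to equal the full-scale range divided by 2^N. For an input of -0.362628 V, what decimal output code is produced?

The full-scale span is 0.8 − (-0.8) = 1.6 V. LSB = 1.6 V / 2^12 ≈ 390.6 µV.
code = ⌊(V_in − V_min)/LSB⌋ = ⌊(V_in − V_min) × 2^12 / range⌋
     = ⌊(-0.362628 − (-0.8)) × 4096 / 1.6⌋ = ⌊0.437372 × 4096/1.6⌋
     = ⌊1119.672⌋ = 1119.

1119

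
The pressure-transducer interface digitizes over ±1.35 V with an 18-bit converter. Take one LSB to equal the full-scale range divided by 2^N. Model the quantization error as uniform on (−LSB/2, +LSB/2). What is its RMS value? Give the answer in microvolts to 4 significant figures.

2.973 µV

Full-scale range = 1.35 V − (-1.35 V) = 2.7 V.
LSB = 2.7 V / 2^18 = 10.2997 µV.
RMS of a uniform error over width LSB is LSB/√12 = 2.973 µV.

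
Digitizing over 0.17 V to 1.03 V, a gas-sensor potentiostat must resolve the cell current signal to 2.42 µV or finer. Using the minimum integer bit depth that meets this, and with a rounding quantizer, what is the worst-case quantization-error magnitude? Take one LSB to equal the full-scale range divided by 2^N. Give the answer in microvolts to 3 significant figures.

Full-scale range = 1.03 V − (0.17 V) = 0.86 V.
0.86 V / 2.42 µV = 355400. Since 2^18 = 262144 and 2^19 = 524288, N = 19.
One LSB is 0.86 V / 524288 = 1.6403 µV.
Half an LSB is 0.820 µV.

0.820 µV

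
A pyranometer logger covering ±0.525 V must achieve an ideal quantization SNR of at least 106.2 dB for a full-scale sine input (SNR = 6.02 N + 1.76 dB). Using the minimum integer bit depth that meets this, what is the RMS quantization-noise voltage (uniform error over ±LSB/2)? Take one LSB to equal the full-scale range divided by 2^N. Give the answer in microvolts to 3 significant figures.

1.16 µV

Range = 0.525 − (-0.525) = 1.05 V.
Solving 6.02 N ≥ 106.2 − 1.76: N ≥ 17.349. Round up → N = 18.
LSB = 1.05 V ÷ 2^18 = 1.05/262144 V = 4.0054 µV.
σ_q = LSB/√12 = 4.0054 µV/3.4641 = 1.16 µV.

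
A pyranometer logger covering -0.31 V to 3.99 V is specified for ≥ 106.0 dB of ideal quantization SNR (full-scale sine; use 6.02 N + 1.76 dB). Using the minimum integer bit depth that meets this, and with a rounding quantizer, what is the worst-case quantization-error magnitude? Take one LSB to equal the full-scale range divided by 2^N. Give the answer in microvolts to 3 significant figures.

8.20 µV

The full-scale span is 3.99 − (-0.31) = 4.3 V.
Solving 6.02 N ≥ 106.0 − 1.76: N ≥ 17.316. Round up → N = 18.
LSB = 4.3 V ÷ 2^18 = 4.3/262144 V = 16.403 µV.
|e|_max = LSB/2 = 8.20 µV.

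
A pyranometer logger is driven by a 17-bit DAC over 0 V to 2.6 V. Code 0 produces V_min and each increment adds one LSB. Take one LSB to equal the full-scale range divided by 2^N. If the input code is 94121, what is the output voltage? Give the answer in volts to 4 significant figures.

Full-scale range = 2.6 V. LSB = 2.6 V / 2^17.
V_out = 0 + 94121 × (2.6/131072) V
      = 0 V + 1.86702 V = 1.86702 V.

1.867 V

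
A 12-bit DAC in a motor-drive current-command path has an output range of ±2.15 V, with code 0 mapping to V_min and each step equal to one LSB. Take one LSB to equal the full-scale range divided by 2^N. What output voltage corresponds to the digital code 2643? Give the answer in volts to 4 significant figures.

0.6246 V

The full-scale span is 2.15 − (-2.15) = 4.3 V. LSB = 4.3 V / 2^12.
V_out = -2.15 + 2643 × (4.3/4096) V
      = -2.15 V + 2.77463 V = 0.624634 V.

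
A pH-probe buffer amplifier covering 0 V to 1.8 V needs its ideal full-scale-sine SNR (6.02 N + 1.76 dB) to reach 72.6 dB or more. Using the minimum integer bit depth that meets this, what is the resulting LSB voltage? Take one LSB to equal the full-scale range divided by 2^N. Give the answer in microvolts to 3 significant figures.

Span = 1.8 V.
Required N = ⌈(72.6 − 1.76)/6.02⌉ = ⌈11.767⌉ = 12.
LSB = 1.8 V ÷ 2^12 = 1.8/4096 V = 439 µV.

439 µV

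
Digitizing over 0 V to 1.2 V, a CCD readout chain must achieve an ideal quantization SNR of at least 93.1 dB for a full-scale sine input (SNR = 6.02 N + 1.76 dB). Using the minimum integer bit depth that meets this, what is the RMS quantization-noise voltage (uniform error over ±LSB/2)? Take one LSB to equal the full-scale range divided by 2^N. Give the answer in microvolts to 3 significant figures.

5.29 µV

Span = 1.2 V.
Required N = ⌈(93.1 − 1.76)/6.02⌉ = ⌈15.173⌉ = 16.
LSB = 1.2 V / 2^16 = 18.311 µV.
σ_q = LSB/√12 = 18.311 µV/3.4641 = 5.29 µV.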